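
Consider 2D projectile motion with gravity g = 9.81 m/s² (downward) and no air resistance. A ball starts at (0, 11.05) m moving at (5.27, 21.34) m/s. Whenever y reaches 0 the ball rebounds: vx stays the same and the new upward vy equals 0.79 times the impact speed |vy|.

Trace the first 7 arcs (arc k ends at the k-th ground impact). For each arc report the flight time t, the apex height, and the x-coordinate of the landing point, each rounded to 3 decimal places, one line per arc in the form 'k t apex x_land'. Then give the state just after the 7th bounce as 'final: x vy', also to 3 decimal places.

1 4.818 34.261 25.392
2 4.176 21.382 47.398
3 3.299 13.345 64.783
4 2.606 8.328 78.517
5 2.059 5.198 89.367
6 1.626 3.244 97.939
7 1.285 2.025 104.710
final: 104.710 4.979

Arc 1: start y=11.050, vy=21.340 → t=4.818, apex=34.261, x_land=25.392, impact vy=-25.927
  bounce: vy ← 0.79·25.927 = 20.482
Arc 2: start y=0.000, vy=20.482 → t=4.176, apex=21.382, x_land=47.398, impact vy=-20.482
  bounce: vy ← 0.79·20.482 = 16.181
Arc 3: start y=0.000, vy=16.181 → t=3.299, apex=13.345, x_land=64.783, impact vy=-16.181
  bounce: vy ← 0.79·16.181 = 12.783
Arc 4: start y=0.000, vy=12.783 → t=2.606, apex=8.328, x_land=78.517, impact vy=-12.783
  bounce: vy ← 0.79·12.783 = 10.098
Arc 5: start y=0.000, vy=10.098 → t=2.059, apex=5.198, x_land=89.367, impact vy=-10.098
  bounce: vy ← 0.79·10.098 = 7.978
Arc 6: start y=0.000, vy=7.978 → t=1.626, apex=3.244, x_land=97.939, impact vy=-7.978
  bounce: vy ← 0.79·7.978 = 6.302
Arc 7: start y=0.000, vy=6.302 → t=1.285, apex=2.025, x_land=104.710, impact vy=-6.302
  bounce: vy ← 0.79·6.302 = 4.979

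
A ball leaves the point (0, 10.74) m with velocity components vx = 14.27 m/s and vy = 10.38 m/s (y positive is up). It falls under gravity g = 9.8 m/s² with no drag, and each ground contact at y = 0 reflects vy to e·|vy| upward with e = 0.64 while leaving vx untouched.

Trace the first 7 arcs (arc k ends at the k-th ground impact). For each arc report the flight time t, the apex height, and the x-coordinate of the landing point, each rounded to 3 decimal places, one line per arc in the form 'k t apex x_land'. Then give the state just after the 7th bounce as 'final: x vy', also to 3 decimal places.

1 2.880 16.237 41.091
2 2.330 6.651 74.341
3 1.491 2.724 95.621
4 0.954 1.116 109.240
5 0.611 0.457 117.956
6 0.391 0.187 123.535
7 0.250 0.077 127.105
final: 127.105 0.785

Arc 1: start y=10.740, vy=10.380 → t=2.880, apex=16.237, x_land=41.091, impact vy=-17.840
  bounce: vy ← 0.64·17.840 = 11.417
Arc 2: start y=0.000, vy=11.417 → t=2.330, apex=6.651, x_land=74.341, impact vy=-11.417
  bounce: vy ← 0.64·11.417 = 7.307
Arc 3: start y=0.000, vy=7.307 → t=1.491, apex=2.724, x_land=95.621, impact vy=-7.307
  bounce: vy ← 0.64·7.307 = 4.677
Arc 4: start y=0.000, vy=4.677 → t=0.954, apex=1.116, x_land=109.240, impact vy=-4.677
  bounce: vy ← 0.64·4.677 = 2.993
Arc 5: start y=0.000, vy=2.993 → t=0.611, apex=0.457, x_land=117.956, impact vy=-2.993
  bounce: vy ← 0.64·2.993 = 1.916
Arc 6: start y=0.000, vy=1.916 → t=0.391, apex=0.187, x_land=123.535, impact vy=-1.916
  bounce: vy ← 0.64·1.916 = 1.226
Arc 7: start y=0.000, vy=1.226 → t=0.250, apex=0.077, x_land=127.105, impact vy=-1.226
  bounce: vy ← 0.64·1.226 = 0.785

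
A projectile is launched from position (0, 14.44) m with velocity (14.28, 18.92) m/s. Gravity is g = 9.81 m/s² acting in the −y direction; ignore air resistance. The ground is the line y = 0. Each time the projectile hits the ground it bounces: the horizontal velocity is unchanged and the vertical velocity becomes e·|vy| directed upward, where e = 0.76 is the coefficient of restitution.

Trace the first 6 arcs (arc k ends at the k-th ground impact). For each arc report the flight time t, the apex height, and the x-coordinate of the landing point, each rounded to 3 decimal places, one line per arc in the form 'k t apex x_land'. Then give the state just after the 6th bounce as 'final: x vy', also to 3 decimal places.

1 4.510 32.685 64.403
2 3.924 18.879 120.434
3 2.982 10.904 163.017
4 2.266 6.298 195.381
5 1.722 3.638 219.977
6 1.309 2.101 238.670
final: 238.670 4.880

Arc 1: start y=14.440, vy=18.920 → t=4.510, apex=32.685, x_land=64.403, impact vy=-25.323
  bounce: vy ← 0.76·25.323 = 19.246
Arc 2: start y=0.000, vy=19.246 → t=3.924, apex=18.879, x_land=120.434, impact vy=-19.246
  bounce: vy ← 0.76·19.246 = 14.627
Arc 3: start y=0.000, vy=14.627 → t=2.982, apex=10.904, x_land=163.017, impact vy=-14.627
  bounce: vy ← 0.76·14.627 = 11.116
Arc 4: start y=0.000, vy=11.116 → t=2.266, apex=6.298, x_land=195.381, impact vy=-11.116
  bounce: vy ← 0.76·11.116 = 8.448
Arc 5: start y=0.000, vy=8.448 → t=1.722, apex=3.638, x_land=219.977, impact vy=-8.448
  bounce: vy ← 0.76·8.448 = 6.421
Arc 6: start y=0.000, vy=6.421 → t=1.309, apex=2.101, x_land=238.670, impact vy=-6.421
  bounce: vy ← 0.76·6.421 = 4.880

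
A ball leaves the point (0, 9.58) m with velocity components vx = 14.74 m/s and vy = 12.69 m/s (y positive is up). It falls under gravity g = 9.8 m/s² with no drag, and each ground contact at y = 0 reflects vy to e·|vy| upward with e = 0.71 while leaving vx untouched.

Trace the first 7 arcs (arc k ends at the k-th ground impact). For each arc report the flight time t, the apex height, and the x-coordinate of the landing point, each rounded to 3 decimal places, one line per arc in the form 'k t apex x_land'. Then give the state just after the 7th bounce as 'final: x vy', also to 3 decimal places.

1 3.201 17.796 47.177
2 2.706 8.971 87.066
3 1.921 4.522 115.387
4 1.364 2.280 135.495
5 0.969 1.149 149.772
6 0.688 0.579 159.908
7 0.488 0.292 167.105
final: 167.105 1.699

Arc 1: start y=9.580, vy=12.690 → t=3.201, apex=17.796, x_land=47.177, impact vy=-18.676
  bounce: vy ← 0.71·18.676 = 13.260
Arc 2: start y=0.000, vy=13.260 → t=2.706, apex=8.971, x_land=87.066, impact vy=-13.260
  bounce: vy ← 0.71·13.260 = 9.415
Arc 3: start y=0.000, vy=9.415 → t=1.921, apex=4.522, x_land=115.387, impact vy=-9.415
  bounce: vy ← 0.71·9.415 = 6.684
Arc 4: start y=0.000, vy=6.684 → t=1.364, apex=2.280, x_land=135.495, impact vy=-6.684
  bounce: vy ← 0.71·6.684 = 4.746
Arc 5: start y=0.000, vy=4.746 → t=0.969, apex=1.149, x_land=149.772, impact vy=-4.746
  bounce: vy ← 0.71·4.746 = 3.370
Arc 6: start y=0.000, vy=3.370 → t=0.688, apex=0.579, x_land=159.908, impact vy=-3.370
  bounce: vy ← 0.71·3.370 = 2.392
Arc 7: start y=0.000, vy=2.392 → t=0.488, apex=0.292, x_land=167.105, impact vy=-2.392
  bounce: vy ← 0.71·2.392 = 1.699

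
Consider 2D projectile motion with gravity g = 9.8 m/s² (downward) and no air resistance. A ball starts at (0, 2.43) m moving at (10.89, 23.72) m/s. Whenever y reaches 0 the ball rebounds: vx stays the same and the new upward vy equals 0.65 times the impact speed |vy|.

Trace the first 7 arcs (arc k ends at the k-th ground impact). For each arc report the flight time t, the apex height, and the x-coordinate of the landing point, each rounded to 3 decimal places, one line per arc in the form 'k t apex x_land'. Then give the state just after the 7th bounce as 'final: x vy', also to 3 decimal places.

1 4.941 31.136 53.809
2 3.277 13.155 89.496
3 2.130 5.558 112.692
4 1.385 2.348 127.770
5 0.900 0.992 137.570
6 0.585 0.419 143.941
7 0.380 0.177 148.081
final: 148.081 1.211

Arc 1: start y=2.430, vy=23.720 → t=4.941, apex=31.136, x_land=53.809, impact vy=-24.704
  bounce: vy ← 0.65·24.704 = 16.057
Arc 2: start y=0.000, vy=16.057 → t=3.277, apex=13.155, x_land=89.496, impact vy=-16.057
  bounce: vy ← 0.65·16.057 = 10.437
Arc 3: start y=0.000, vy=10.437 → t=2.130, apex=5.558, x_land=112.692, impact vy=-10.437
  bounce: vy ← 0.65·10.437 = 6.784
Arc 4: start y=0.000, vy=6.784 → t=1.385, apex=2.348, x_land=127.770, impact vy=-6.784
  bounce: vy ← 0.65·6.784 = 4.410
Arc 5: start y=0.000, vy=4.410 → t=0.900, apex=0.992, x_land=137.570, impact vy=-4.410
  bounce: vy ← 0.65·4.410 = 2.866
Arc 6: start y=0.000, vy=2.866 → t=0.585, apex=0.419, x_land=143.941, impact vy=-2.866
  bounce: vy ← 0.65·2.866 = 1.863
Arc 7: start y=0.000, vy=1.863 → t=0.380, apex=0.177, x_land=148.081, impact vy=-1.863
  bounce: vy ← 0.65·1.863 = 1.211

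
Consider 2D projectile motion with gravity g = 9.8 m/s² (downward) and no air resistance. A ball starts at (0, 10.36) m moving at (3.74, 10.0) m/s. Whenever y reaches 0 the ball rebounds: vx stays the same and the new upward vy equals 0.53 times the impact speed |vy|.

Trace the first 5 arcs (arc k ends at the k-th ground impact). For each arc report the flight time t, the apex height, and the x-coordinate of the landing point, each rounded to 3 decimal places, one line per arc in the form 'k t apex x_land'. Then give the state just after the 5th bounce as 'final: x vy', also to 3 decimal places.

Arc 1: start y=10.360, vy=10.000 → t=2.797, apex=15.462, x_land=10.460, impact vy=-17.409
  bounce: vy ← 0.53·17.409 = 9.227
Arc 2: start y=0.000, vy=9.227 → t=1.883, apex=4.343, x_land=17.502, impact vy=-9.227
  bounce: vy ← 0.53·9.227 = 4.890
Arc 3: start y=0.000, vy=4.890 → t=0.998, apex=1.220, x_land=21.235, impact vy=-4.890
  bounce: vy ← 0.53·4.890 = 2.592
Arc 4: start y=0.000, vy=2.592 → t=0.529, apex=0.343, x_land=23.213, impact vy=-2.592
  bounce: vy ← 0.53·2.592 = 1.374
Arc 5: start y=0.000, vy=1.374 → t=0.280, apex=0.096, x_land=24.261, impact vy=-1.374
  bounce: vy ← 0.53·1.374 = 0.728

1 2.797 15.462 10.460
2 1.883 4.343 17.502
3 0.998 1.220 21.235
4 0.529 0.343 23.213
5 0.280 0.096 24.261
final: 24.261 0.728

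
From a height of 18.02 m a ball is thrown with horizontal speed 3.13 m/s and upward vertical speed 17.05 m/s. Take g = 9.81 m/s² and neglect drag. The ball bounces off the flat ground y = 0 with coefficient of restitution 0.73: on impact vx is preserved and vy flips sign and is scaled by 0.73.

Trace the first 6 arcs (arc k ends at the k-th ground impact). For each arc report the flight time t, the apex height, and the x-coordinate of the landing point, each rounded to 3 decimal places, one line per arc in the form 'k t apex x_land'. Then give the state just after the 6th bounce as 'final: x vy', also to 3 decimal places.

1 4.325 32.837 13.539
2 3.778 17.499 25.362
3 2.758 9.325 33.994
4 2.013 4.969 40.295
5 1.470 2.648 44.894
6 1.073 1.411 48.252
final: 48.252 3.841

Arc 1: start y=18.020, vy=17.050 → t=4.325, apex=32.837, x_land=13.539, impact vy=-25.382
  bounce: vy ← 0.73·25.382 = 18.529
Arc 2: start y=0.000, vy=18.529 → t=3.778, apex=17.499, x_land=25.362, impact vy=-18.529
  bounce: vy ← 0.73·18.529 = 13.526
Arc 3: start y=0.000, vy=13.526 → t=2.758, apex=9.325, x_land=33.994, impact vy=-13.526
  bounce: vy ← 0.73·13.526 = 9.874
Arc 4: start y=0.000, vy=9.874 → t=2.013, apex=4.969, x_land=40.295, impact vy=-9.874
  bounce: vy ← 0.73·9.874 = 7.208
Arc 5: start y=0.000, vy=7.208 → t=1.470, apex=2.648, x_land=44.894, impact vy=-7.208
  bounce: vy ← 0.73·7.208 = 5.262
Arc 6: start y=0.000, vy=5.262 → t=1.073, apex=1.411, x_land=48.252, impact vy=-5.262
  bounce: vy ← 0.73·5.262 = 3.841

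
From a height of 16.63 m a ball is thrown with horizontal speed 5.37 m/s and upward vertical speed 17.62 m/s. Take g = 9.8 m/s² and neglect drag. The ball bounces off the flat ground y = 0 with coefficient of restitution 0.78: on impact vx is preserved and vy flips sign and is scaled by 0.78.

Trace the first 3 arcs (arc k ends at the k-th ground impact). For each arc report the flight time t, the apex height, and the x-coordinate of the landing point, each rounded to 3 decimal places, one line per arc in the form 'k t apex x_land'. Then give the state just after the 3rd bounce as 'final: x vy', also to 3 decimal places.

1 4.372 32.470 23.479
2 4.016 19.755 45.043
3 3.132 12.019 61.864
final: 61.864 11.972

Arc 1: start y=16.630, vy=17.620 → t=4.372, apex=32.470, x_land=23.479, impact vy=-25.227
  bounce: vy ← 0.78·25.227 = 19.677
Arc 2: start y=0.000, vy=19.677 → t=4.016, apex=19.755, x_land=45.043, impact vy=-19.677
  bounce: vy ← 0.78·19.677 = 15.348
Arc 3: start y=0.000, vy=15.348 → t=3.132, apex=12.019, x_land=61.864, impact vy=-15.348
  bounce: vy ← 0.78·15.348 = 11.972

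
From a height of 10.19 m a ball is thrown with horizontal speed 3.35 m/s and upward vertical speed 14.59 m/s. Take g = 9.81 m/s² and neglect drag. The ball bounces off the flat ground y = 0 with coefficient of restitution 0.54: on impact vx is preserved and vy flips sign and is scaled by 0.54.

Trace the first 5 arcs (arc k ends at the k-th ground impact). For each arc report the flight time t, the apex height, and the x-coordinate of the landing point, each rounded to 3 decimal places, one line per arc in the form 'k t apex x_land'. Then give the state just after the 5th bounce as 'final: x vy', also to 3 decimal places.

Arc 1: start y=10.190, vy=14.590 → t=3.558, apex=21.040, x_land=11.920, impact vy=-20.317
  bounce: vy ← 0.54·20.317 = 10.971
Arc 2: start y=0.000, vy=10.971 → t=2.237, apex=6.135, x_land=19.414, impact vy=-10.971
  bounce: vy ← 0.54·10.971 = 5.925
Arc 3: start y=0.000, vy=5.925 → t=1.208, apex=1.789, x_land=23.460, impact vy=-5.925
  bounce: vy ← 0.54·5.925 = 3.199
Arc 4: start y=0.000, vy=3.199 → t=0.652, apex=0.522, x_land=25.645, impact vy=-3.199
  bounce: vy ← 0.54·3.199 = 1.728
Arc 5: start y=0.000, vy=1.728 → t=0.352, apex=0.152, x_land=26.825, impact vy=-1.728
  bounce: vy ← 0.54·1.728 = 0.933

1 3.558 21.040 11.920
2 2.237 6.135 19.414
3 1.208 1.789 23.460
4 0.652 0.522 25.645
5 0.352 0.152 26.825
final: 26.825 0.933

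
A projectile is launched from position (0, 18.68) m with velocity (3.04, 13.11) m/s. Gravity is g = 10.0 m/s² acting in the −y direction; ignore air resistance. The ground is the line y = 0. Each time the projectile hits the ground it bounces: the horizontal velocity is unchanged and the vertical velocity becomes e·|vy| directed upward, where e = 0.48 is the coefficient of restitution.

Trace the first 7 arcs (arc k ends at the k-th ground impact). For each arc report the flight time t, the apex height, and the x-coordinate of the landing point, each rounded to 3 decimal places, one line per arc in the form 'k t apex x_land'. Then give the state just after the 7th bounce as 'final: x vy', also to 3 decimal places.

Arc 1: start y=18.680, vy=13.110 → t=3.647, apex=27.274, x_land=11.085, impact vy=-23.355
  bounce: vy ← 0.48·23.355 = 11.211
Arc 2: start y=0.000, vy=11.211 → t=2.242, apex=6.284, x_land=17.901, impact vy=-11.211
  bounce: vy ← 0.48·11.211 = 5.381
Arc 3: start y=0.000, vy=5.381 → t=1.076, apex=1.448, x_land=21.173, impact vy=-5.381
  bounce: vy ← 0.48·5.381 = 2.583
Arc 4: start y=0.000, vy=2.583 → t=0.517, apex=0.334, x_land=22.744, impact vy=-2.583
  bounce: vy ← 0.48·2.583 = 1.240
Arc 5: start y=0.000, vy=1.240 → t=0.248, apex=0.077, x_land=23.497, impact vy=-1.240
  bounce: vy ← 0.48·1.240 = 0.595
Arc 6: start y=0.000, vy=0.595 → t=0.119, apex=0.018, x_land=23.859, impact vy=-0.595
  bounce: vy ← 0.48·0.595 = 0.286
Arc 7: start y=0.000, vy=0.286 → t=0.057, apex=0.004, x_land=24.033, impact vy=-0.286
  bounce: vy ← 0.48·0.286 = 0.137

1 3.647 27.274 11.085
2 2.242 6.284 17.901
3 1.076 1.448 21.173
4 0.517 0.334 22.744
5 0.248 0.077 23.497
6 0.119 0.018 23.859
7 0.057 0.004 24.033
final: 24.033 0.137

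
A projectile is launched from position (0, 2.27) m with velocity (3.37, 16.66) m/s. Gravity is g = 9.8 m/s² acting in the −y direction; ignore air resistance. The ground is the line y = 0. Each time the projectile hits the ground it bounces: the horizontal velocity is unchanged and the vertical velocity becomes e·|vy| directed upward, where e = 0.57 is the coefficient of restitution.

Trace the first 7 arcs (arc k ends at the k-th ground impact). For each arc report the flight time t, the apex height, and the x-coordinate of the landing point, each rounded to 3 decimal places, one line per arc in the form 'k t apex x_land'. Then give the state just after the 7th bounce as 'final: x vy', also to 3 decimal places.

1 3.531 16.431 11.900
2 2.088 5.338 18.935
3 1.190 1.734 22.945
4 0.678 0.564 25.231
5 0.387 0.183 26.534
6 0.220 0.059 27.276
7 0.126 0.019 27.700
final: 27.700 0.351

Arc 1: start y=2.270, vy=16.660 → t=3.531, apex=16.431, x_land=11.900, impact vy=-17.946
  bounce: vy ← 0.57·17.946 = 10.229
Arc 2: start y=0.000, vy=10.229 → t=2.088, apex=5.338, x_land=18.935, impact vy=-10.229
  bounce: vy ← 0.57·10.229 = 5.831
Arc 3: start y=0.000, vy=5.831 → t=1.190, apex=1.734, x_land=22.945, impact vy=-5.831
  bounce: vy ← 0.57·5.831 = 3.323
Arc 4: start y=0.000, vy=3.323 → t=0.678, apex=0.564, x_land=25.231, impact vy=-3.323
  bounce: vy ← 0.57·3.323 = 1.894
Arc 5: start y=0.000, vy=1.894 → t=0.387, apex=0.183, x_land=26.534, impact vy=-1.894
  bounce: vy ← 0.57·1.894 = 1.080
Arc 6: start y=0.000, vy=1.080 → t=0.220, apex=0.059, x_land=27.276, impact vy=-1.080
  bounce: vy ← 0.57·1.080 = 0.615
Arc 7: start y=0.000, vy=0.615 → t=0.126, apex=0.019, x_land=27.700, impact vy=-0.615
  bounce: vy ← 0.57·0.615 = 0.351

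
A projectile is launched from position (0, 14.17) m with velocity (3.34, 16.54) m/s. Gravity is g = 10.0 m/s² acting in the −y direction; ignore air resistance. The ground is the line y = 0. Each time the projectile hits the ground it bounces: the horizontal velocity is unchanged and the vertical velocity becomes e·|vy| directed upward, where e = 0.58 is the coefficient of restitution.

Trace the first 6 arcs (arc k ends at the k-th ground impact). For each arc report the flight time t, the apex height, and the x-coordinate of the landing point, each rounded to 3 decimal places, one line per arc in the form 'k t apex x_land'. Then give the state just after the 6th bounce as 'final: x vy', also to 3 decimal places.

Arc 1: start y=14.170, vy=16.540 → t=4.014, apex=27.849, x_land=13.407, impact vy=-23.600
  bounce: vy ← 0.58·23.600 = 13.688
Arc 2: start y=0.000, vy=13.688 → t=2.738, apex=9.368, x_land=22.551, impact vy=-13.688
  bounce: vy ← 0.58·13.688 = 7.939
Arc 3: start y=0.000, vy=7.939 → t=1.588, apex=3.151, x_land=27.854, impact vy=-7.939
  bounce: vy ← 0.58·7.939 = 4.605
Arc 4: start y=0.000, vy=4.605 → t=0.921, apex=1.060, x_land=30.930, impact vy=-4.605
  bounce: vy ← 0.58·4.605 = 2.671
Arc 5: start y=0.000, vy=2.671 → t=0.534, apex=0.357, x_land=32.714, impact vy=-2.671
  bounce: vy ← 0.58·2.671 = 1.549
Arc 6: start y=0.000, vy=1.549 → t=0.310, apex=0.120, x_land=33.749, impact vy=-1.549
  bounce: vy ← 0.58·1.549 = 0.898

1 4.014 27.849 13.407
2 2.738 9.368 22.551
3 1.588 3.151 27.854
4 0.921 1.060 30.930
5 0.534 0.357 32.714
6 0.310 0.120 33.749
final: 33.749 0.898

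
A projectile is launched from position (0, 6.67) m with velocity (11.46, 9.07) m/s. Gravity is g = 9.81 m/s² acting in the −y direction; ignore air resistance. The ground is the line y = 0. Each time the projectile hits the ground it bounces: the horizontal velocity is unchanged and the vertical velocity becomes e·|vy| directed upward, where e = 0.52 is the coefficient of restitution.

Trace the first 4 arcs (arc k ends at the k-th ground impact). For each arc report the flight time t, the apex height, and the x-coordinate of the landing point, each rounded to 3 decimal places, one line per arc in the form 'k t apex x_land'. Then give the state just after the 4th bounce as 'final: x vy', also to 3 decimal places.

1 2.413 10.863 27.650
2 1.548 2.937 45.387
3 0.805 0.794 54.610
4 0.418 0.215 59.406
final: 59.406 1.067

Arc 1: start y=6.670, vy=9.070 → t=2.413, apex=10.863, x_land=27.650, impact vy=-14.599
  bounce: vy ← 0.52·14.599 = 7.591
Arc 2: start y=0.000, vy=7.591 → t=1.548, apex=2.937, x_land=45.387, impact vy=-7.591
  bounce: vy ← 0.52·7.591 = 3.948
Arc 3: start y=0.000, vy=3.948 → t=0.805, apex=0.794, x_land=54.610, impact vy=-3.948
  bounce: vy ← 0.52·3.948 = 2.053
Arc 4: start y=0.000, vy=2.053 → t=0.418, apex=0.215, x_land=59.406, impact vy=-2.053
  bounce: vy ← 0.52·2.053 = 1.067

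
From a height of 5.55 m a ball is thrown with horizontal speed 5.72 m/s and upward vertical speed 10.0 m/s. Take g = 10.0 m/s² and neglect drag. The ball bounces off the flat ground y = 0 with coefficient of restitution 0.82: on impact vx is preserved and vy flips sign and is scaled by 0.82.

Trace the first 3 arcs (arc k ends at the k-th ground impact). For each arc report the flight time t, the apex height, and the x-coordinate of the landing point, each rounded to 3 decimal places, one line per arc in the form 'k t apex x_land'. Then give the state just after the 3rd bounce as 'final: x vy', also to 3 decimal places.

1 2.453 10.550 14.029
2 2.382 7.094 27.655
3 1.953 4.770 38.829
final: 38.829 8.009

Arc 1: start y=5.550, vy=10.000 → t=2.453, apex=10.550, x_land=14.029, impact vy=-14.526
  bounce: vy ← 0.82·14.526 = 11.911
Arc 2: start y=0.000, vy=11.911 → t=2.382, apex=7.094, x_land=27.655, impact vy=-11.911
  bounce: vy ← 0.82·11.911 = 9.767
Arc 3: start y=0.000, vy=9.767 → t=1.953, apex=4.770, x_land=38.829, impact vy=-9.767
  bounce: vy ← 0.82·9.767 = 8.009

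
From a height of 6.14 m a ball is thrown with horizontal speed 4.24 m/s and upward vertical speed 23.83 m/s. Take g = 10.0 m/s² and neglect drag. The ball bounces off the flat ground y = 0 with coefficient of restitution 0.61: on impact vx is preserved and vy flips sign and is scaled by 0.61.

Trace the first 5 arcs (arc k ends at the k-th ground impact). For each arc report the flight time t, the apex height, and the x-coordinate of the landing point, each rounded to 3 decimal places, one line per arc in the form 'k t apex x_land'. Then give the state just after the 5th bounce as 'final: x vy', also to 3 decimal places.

1 5.011 34.533 21.247
2 3.206 12.850 34.841
3 1.956 4.781 43.134
4 1.193 1.779 48.192
5 0.728 0.662 51.278
final: 51.278 2.220

Arc 1: start y=6.140, vy=23.830 → t=5.011, apex=34.533, x_land=21.247, impact vy=-26.281
  bounce: vy ← 0.61·26.281 = 16.031
Arc 2: start y=0.000, vy=16.031 → t=3.206, apex=12.850, x_land=34.841, impact vy=-16.031
  bounce: vy ← 0.61·16.031 = 9.779
Arc 3: start y=0.000, vy=9.779 → t=1.956, apex=4.781, x_land=43.134, impact vy=-9.779
  bounce: vy ← 0.61·9.779 = 5.965
Arc 4: start y=0.000, vy=5.965 → t=1.193, apex=1.779, x_land=48.192, impact vy=-5.965
  bounce: vy ← 0.61·5.965 = 3.639
Arc 5: start y=0.000, vy=3.639 → t=0.728, apex=0.662, x_land=51.278, impact vy=-3.639
  bounce: vy ← 0.61·3.639 = 2.220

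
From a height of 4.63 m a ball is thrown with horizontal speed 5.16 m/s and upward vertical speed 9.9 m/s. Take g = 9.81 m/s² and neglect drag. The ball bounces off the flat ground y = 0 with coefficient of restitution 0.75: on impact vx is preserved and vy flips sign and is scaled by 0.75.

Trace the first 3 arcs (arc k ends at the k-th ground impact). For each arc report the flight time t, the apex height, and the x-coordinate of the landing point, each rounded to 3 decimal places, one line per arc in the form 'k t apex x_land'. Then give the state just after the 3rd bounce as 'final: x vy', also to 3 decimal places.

1 2.410 9.625 12.436
2 2.101 5.414 23.278
3 1.576 3.046 31.410
final: 31.410 5.798

Arc 1: start y=4.630, vy=9.900 → t=2.410, apex=9.625, x_land=12.436, impact vy=-13.742
  bounce: vy ← 0.75·13.742 = 10.307
Arc 2: start y=0.000, vy=10.307 → t=2.101, apex=5.414, x_land=23.278, impact vy=-10.307
  bounce: vy ← 0.75·10.307 = 7.730
Arc 3: start y=0.000, vy=7.730 → t=1.576, apex=3.046, x_land=31.410, impact vy=-7.730
  bounce: vy ← 0.75·7.730 = 5.798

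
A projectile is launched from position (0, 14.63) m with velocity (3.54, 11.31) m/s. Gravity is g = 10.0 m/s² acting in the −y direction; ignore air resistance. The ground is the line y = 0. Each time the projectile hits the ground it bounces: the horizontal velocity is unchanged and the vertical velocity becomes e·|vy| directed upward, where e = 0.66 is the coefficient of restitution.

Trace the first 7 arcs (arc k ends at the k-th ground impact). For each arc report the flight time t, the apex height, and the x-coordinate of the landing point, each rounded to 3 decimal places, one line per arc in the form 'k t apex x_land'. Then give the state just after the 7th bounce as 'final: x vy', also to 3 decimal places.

Arc 1: start y=14.630, vy=11.310 → t=3.182, apex=21.026, x_land=11.263, impact vy=-20.506
  bounce: vy ← 0.66·20.506 = 13.534
Arc 2: start y=0.000, vy=13.534 → t=2.707, apex=9.159, x_land=20.845, impact vy=-13.534
  bounce: vy ← 0.66·13.534 = 8.933
Arc 3: start y=0.000, vy=8.933 → t=1.787, apex=3.990, x_land=27.170, impact vy=-8.933
  bounce: vy ← 0.66·8.933 = 5.896
Arc 4: start y=0.000, vy=5.896 → t=1.179, apex=1.738, x_land=31.344, impact vy=-5.896
  bounce: vy ← 0.66·5.896 = 3.891
Arc 5: start y=0.000, vy=3.891 → t=0.778, apex=0.757, x_land=34.099, impact vy=-3.891
  bounce: vy ← 0.66·3.891 = 2.568
Arc 6: start y=0.000, vy=2.568 → t=0.514, apex=0.330, x_land=35.917, impact vy=-2.568
  bounce: vy ← 0.66·2.568 = 1.695
Arc 7: start y=0.000, vy=1.695 → t=0.339, apex=0.144, x_land=37.117, impact vy=-1.695
  bounce: vy ← 0.66·1.695 = 1.119

1 3.182 21.026 11.263
2 2.707 9.159 20.845
3 1.787 3.990 27.170
4 1.179 1.738 31.344
5 0.778 0.757 34.099
6 0.514 0.330 35.917
7 0.339 0.144 37.117
final: 37.117 1.119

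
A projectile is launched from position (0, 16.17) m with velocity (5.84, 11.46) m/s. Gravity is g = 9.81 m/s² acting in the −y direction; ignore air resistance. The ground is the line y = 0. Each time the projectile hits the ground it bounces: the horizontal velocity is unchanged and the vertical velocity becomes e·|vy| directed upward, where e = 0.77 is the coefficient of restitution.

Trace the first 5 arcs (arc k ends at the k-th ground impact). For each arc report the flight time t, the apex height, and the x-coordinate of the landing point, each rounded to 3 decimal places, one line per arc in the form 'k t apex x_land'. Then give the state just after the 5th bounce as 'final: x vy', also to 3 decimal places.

Arc 1: start y=16.170, vy=11.460 → t=3.327, apex=22.864, x_land=19.431, impact vy=-21.180
  bounce: vy ← 0.77·21.180 = 16.309
Arc 2: start y=0.000, vy=16.309 → t=3.325, apex=13.556, x_land=38.848, impact vy=-16.309
  bounce: vy ← 0.77·16.309 = 12.558
Arc 3: start y=0.000, vy=12.558 → t=2.560, apex=8.037, x_land=53.799, impact vy=-12.558
  bounce: vy ← 0.77·12.558 = 9.669
Arc 4: start y=0.000, vy=9.669 → t=1.971, apex=4.765, x_land=65.312, impact vy=-9.669
  bounce: vy ← 0.77·9.669 = 7.445
Arc 5: start y=0.000, vy=7.445 → t=1.518, apex=2.825, x_land=74.177, impact vy=-7.445
  bounce: vy ← 0.77·7.445 = 5.733

1 3.327 22.864 19.431
2 3.325 13.556 38.848
3 2.560 8.037 53.799
4 1.971 4.765 65.312
5 1.518 2.825 74.177
final: 74.177 5.733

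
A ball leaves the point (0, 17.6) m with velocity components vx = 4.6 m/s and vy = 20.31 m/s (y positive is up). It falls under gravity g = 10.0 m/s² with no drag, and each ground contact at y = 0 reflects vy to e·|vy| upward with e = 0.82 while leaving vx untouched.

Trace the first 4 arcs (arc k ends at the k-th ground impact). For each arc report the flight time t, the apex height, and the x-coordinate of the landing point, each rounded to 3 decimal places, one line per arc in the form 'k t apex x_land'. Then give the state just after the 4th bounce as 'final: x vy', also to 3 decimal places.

1 4.796 38.225 22.061
2 4.535 25.702 42.920
3 3.718 17.282 60.024
4 3.049 11.621 74.050
final: 74.050 12.501

Arc 1: start y=17.600, vy=20.310 → t=4.796, apex=38.225, x_land=22.061, impact vy=-27.650
  bounce: vy ← 0.82·27.650 = 22.673
Arc 2: start y=0.000, vy=22.673 → t=4.535, apex=25.702, x_land=42.920, impact vy=-22.673
  bounce: vy ← 0.82·22.673 = 18.592
Arc 3: start y=0.000, vy=18.592 → t=3.718, apex=17.282, x_land=60.024, impact vy=-18.592
  bounce: vy ← 0.82·18.592 = 15.245
Arc 4: start y=0.000, vy=15.245 → t=3.049, apex=11.621, x_land=74.050, impact vy=-15.245
  bounce: vy ← 0.82·15.245 = 12.501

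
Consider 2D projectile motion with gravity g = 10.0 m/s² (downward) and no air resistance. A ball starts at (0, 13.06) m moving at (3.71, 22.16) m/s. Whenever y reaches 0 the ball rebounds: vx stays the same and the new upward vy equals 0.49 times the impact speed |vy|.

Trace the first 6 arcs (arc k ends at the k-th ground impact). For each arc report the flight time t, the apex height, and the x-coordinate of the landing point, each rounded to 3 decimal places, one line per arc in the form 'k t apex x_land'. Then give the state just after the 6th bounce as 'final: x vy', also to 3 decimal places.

1 4.959 37.613 18.397
2 2.688 9.031 28.369
3 1.317 2.168 33.255
4 0.645 0.521 35.650
5 0.316 0.125 36.823
6 0.155 0.030 37.398
final: 37.398 0.380

Arc 1: start y=13.060, vy=22.160 → t=4.959, apex=37.613, x_land=18.397, impact vy=-27.427
  bounce: vy ← 0.49·27.427 = 13.439
Arc 2: start y=0.000, vy=13.439 → t=2.688, apex=9.031, x_land=28.369, impact vy=-13.439
  bounce: vy ← 0.49·13.439 = 6.585
Arc 3: start y=0.000, vy=6.585 → t=1.317, apex=2.168, x_land=33.255, impact vy=-6.585
  bounce: vy ← 0.49·6.585 = 3.227
Arc 4: start y=0.000, vy=3.227 → t=0.645, apex=0.521, x_land=35.650, impact vy=-3.227
  bounce: vy ← 0.49·3.227 = 1.581
Arc 5: start y=0.000, vy=1.581 → t=0.316, apex=0.125, x_land=36.823, impact vy=-1.581
  bounce: vy ← 0.49·1.581 = 0.775
Arc 6: start y=0.000, vy=0.775 → t=0.155, apex=0.030, x_land=37.398, impact vy=-0.775
  bounce: vy ← 0.49·0.775 = 0.380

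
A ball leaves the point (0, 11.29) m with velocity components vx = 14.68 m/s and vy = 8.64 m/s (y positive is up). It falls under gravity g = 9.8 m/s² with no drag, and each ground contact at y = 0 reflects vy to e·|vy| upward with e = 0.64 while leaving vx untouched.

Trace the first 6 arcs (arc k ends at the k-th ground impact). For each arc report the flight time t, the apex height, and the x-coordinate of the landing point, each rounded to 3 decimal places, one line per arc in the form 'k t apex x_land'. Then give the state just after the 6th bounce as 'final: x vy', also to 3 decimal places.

Arc 1: start y=11.290, vy=8.640 → t=2.637, apex=15.099, x_land=38.711, impact vy=-17.203
  bounce: vy ← 0.64·17.203 = 11.010
Arc 2: start y=0.000, vy=11.010 → t=2.247, apex=6.184, x_land=71.696, impact vy=-11.010
  bounce: vy ← 0.64·11.010 = 7.046
Arc 3: start y=0.000, vy=7.046 → t=1.438, apex=2.533, x_land=92.806, impact vy=-7.046
  bounce: vy ← 0.64·7.046 = 4.510
Arc 4: start y=0.000, vy=4.510 → t=0.920, apex=1.038, x_land=106.316, impact vy=-4.510
  bounce: vy ← 0.64·4.510 = 2.886
Arc 5: start y=0.000, vy=2.886 → t=0.589, apex=0.425, x_land=114.963, impact vy=-2.886
  bounce: vy ← 0.64·2.886 = 1.847
Arc 6: start y=0.000, vy=1.847 → t=0.377, apex=0.174, x_land=120.496, impact vy=-1.847
  bounce: vy ← 0.64·1.847 = 1.182

1 2.637 15.099 38.711
2 2.247 6.184 71.696
3 1.438 2.533 92.806
4 0.920 1.038 106.316
5 0.589 0.425 114.963
6 0.377 0.174 120.496
final: 120.496 1.182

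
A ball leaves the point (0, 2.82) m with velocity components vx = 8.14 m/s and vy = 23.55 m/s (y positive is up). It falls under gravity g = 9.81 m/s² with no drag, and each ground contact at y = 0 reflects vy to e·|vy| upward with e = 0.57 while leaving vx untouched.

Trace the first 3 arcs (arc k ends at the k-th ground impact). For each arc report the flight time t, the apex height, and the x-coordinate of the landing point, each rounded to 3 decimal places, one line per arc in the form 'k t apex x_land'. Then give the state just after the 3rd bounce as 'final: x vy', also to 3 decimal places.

Arc 1: start y=2.820, vy=23.550 → t=4.918, apex=31.087, x_land=40.034, impact vy=-24.697
  bounce: vy ← 0.57·24.697 = 14.077
Arc 2: start y=0.000, vy=14.077 → t=2.870, apex=10.100, x_land=63.395, impact vy=-14.077
  bounce: vy ← 0.57·14.077 = 8.024
Arc 3: start y=0.000, vy=8.024 → t=1.636, apex=3.282, x_land=76.711, impact vy=-8.024
  bounce: vy ← 0.57·8.024 = 4.574

1 4.918 31.087 40.034
2 2.870 10.100 63.395
3 1.636 3.282 76.711
final: 76.711 4.574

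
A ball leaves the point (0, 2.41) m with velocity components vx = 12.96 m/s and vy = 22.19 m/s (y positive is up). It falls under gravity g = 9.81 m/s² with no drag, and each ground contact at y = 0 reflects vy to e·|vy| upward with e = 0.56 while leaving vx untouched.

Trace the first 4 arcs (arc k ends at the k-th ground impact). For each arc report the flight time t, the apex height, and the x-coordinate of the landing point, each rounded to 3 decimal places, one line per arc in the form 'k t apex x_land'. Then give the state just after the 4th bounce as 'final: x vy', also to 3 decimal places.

Arc 1: start y=2.410, vy=22.190 → t=4.630, apex=27.507, x_land=60.006, impact vy=-23.231
  bounce: vy ← 0.56·23.231 = 13.009
Arc 2: start y=0.000, vy=13.009 → t=2.652, apex=8.626, x_land=94.379, impact vy=-13.009
  bounce: vy ← 0.56·13.009 = 7.285
Arc 3: start y=0.000, vy=7.285 → t=1.485, apex=2.705, x_land=113.628, impact vy=-7.285
  bounce: vy ← 0.56·7.285 = 4.080
Arc 4: start y=0.000, vy=4.080 → t=0.832, apex=0.848, x_land=124.408, impact vy=-4.080
  bounce: vy ← 0.56·4.080 = 2.285

1 4.630 27.507 60.006
2 2.652 8.626 94.379
3 1.485 2.705 113.628
4 0.832 0.848 124.408
final: 124.408 2.285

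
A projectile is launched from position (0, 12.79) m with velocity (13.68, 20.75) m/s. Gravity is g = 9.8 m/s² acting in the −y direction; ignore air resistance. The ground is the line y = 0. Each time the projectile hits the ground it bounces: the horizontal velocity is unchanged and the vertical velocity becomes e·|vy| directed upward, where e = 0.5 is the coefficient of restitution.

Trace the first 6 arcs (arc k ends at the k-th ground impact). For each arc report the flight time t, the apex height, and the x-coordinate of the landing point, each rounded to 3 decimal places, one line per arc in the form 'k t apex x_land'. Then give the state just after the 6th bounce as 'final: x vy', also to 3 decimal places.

1 4.781 34.757 65.400
2 2.663 8.689 101.834
3 1.332 2.172 120.051
4 0.666 0.543 129.160
5 0.333 0.136 133.714
6 0.166 0.034 135.991
final: 135.991 0.408

Arc 1: start y=12.790, vy=20.750 → t=4.781, apex=34.757, x_land=65.400, impact vy=-26.101
  bounce: vy ← 0.5·26.101 = 13.050
Arc 2: start y=0.000, vy=13.050 → t=2.663, apex=8.689, x_land=101.834, impact vy=-13.050
  bounce: vy ← 0.5·13.050 = 6.525
Arc 3: start y=0.000, vy=6.525 → t=1.332, apex=2.172, x_land=120.051, impact vy=-6.525
  bounce: vy ← 0.5·6.525 = 3.263
Arc 4: start y=0.000, vy=3.263 → t=0.666, apex=0.543, x_land=129.160, impact vy=-3.263
  bounce: vy ← 0.5·3.263 = 1.631
Arc 5: start y=0.000, vy=1.631 → t=0.333, apex=0.136, x_land=133.714, impact vy=-1.631
  bounce: vy ← 0.5·1.631 = 0.816
Arc 6: start y=0.000, vy=0.816 → t=0.166, apex=0.034, x_land=135.991, impact vy=-0.816
  bounce: vy ← 0.5·0.816 = 0.408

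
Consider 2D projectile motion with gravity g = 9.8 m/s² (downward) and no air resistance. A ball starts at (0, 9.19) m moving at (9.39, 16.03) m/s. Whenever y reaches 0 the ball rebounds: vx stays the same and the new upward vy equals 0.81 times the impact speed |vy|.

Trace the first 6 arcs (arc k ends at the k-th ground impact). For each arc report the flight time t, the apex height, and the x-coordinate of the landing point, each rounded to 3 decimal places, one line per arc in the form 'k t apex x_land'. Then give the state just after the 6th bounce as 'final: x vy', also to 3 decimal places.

1 3.769 22.300 35.391
2 3.456 14.631 67.843
3 2.799 9.600 94.129
4 2.267 6.298 115.420
5 1.837 4.132 132.667
6 1.488 2.711 146.636
final: 146.636 5.905

Arc 1: start y=9.190, vy=16.030 → t=3.769, apex=22.300, x_land=35.391, impact vy=-20.907
  bounce: vy ← 0.81·20.907 = 16.934
Arc 2: start y=0.000, vy=16.934 → t=3.456, apex=14.631, x_land=67.843, impact vy=-16.934
  bounce: vy ← 0.81·16.934 = 13.717
Arc 3: start y=0.000, vy=13.717 → t=2.799, apex=9.600, x_land=94.129, impact vy=-13.717
  bounce: vy ← 0.81·13.717 = 11.111
Arc 4: start y=0.000, vy=11.111 → t=2.267, apex=6.298, x_land=115.420, impact vy=-11.111
  bounce: vy ← 0.81·11.111 = 9.000
Arc 5: start y=0.000, vy=9.000 → t=1.837, apex=4.132, x_land=132.667, impact vy=-9.000
  bounce: vy ← 0.81·9.000 = 7.290
Arc 6: start y=0.000, vy=7.290 → t=1.488, apex=2.711, x_land=146.636, impact vy=-7.290
  bounce: vy ← 0.81·7.290 = 5.905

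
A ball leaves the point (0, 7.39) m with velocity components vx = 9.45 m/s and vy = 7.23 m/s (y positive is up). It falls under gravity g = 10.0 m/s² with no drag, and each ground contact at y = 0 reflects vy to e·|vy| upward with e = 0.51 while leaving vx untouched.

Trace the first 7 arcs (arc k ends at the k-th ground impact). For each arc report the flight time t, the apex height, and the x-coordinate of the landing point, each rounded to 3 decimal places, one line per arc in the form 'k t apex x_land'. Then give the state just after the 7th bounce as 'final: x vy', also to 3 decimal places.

Arc 1: start y=7.390, vy=7.230 → t=2.137, apex=10.004, x_land=20.199, impact vy=-14.145
  bounce: vy ← 0.51·14.145 = 7.214
Arc 2: start y=0.000, vy=7.214 → t=1.443, apex=2.602, x_land=33.833, impact vy=-7.214
  bounce: vy ← 0.51·7.214 = 3.679
Arc 3: start y=0.000, vy=3.679 → t=0.736, apex=0.677, x_land=40.787, impact vy=-3.679
  bounce: vy ← 0.51·3.679 = 1.876
Arc 4: start y=0.000, vy=1.876 → t=0.375, apex=0.176, x_land=44.333, impact vy=-1.876
  bounce: vy ← 0.51·1.876 = 0.957
Arc 5: start y=0.000, vy=0.957 → t=0.191, apex=0.046, x_land=46.141, impact vy=-0.957
  bounce: vy ← 0.51·0.957 = 0.488
Arc 6: start y=0.000, vy=0.488 → t=0.098, apex=0.012, x_land=47.064, impact vy=-0.488
  bounce: vy ← 0.51·0.488 = 0.249
Arc 7: start y=0.000, vy=0.249 → t=0.050, apex=0.003, x_land=47.534, impact vy=-0.249
  bounce: vy ← 0.51·0.249 = 0.127

1 2.137 10.004 20.199
2 1.443 2.602 33.833
3 0.736 0.677 40.787
4 0.375 0.176 44.333
5 0.191 0.046 46.141
6 0.098 0.012 47.064
7 0.050 0.003 47.534
final: 47.534 0.127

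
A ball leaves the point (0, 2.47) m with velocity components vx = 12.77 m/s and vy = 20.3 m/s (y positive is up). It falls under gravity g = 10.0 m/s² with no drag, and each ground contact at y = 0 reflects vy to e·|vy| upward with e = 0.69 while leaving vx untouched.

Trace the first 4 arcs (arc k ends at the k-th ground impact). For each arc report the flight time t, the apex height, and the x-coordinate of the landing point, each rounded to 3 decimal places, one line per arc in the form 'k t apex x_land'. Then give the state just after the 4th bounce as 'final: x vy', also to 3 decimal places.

1 4.178 23.075 53.356
2 2.965 10.986 91.213
3 2.046 5.230 117.335
4 1.411 2.490 135.359
final: 135.359 4.869

Arc 1: start y=2.470, vy=20.300 → t=4.178, apex=23.075, x_land=53.356, impact vy=-21.482
  bounce: vy ← 0.69·21.482 = 14.823
Arc 2: start y=0.000, vy=14.823 → t=2.965, apex=10.986, x_land=91.213, impact vy=-14.823
  bounce: vy ← 0.69·14.823 = 10.228
Arc 3: start y=0.000, vy=10.228 → t=2.046, apex=5.230, x_land=117.335, impact vy=-10.228
  bounce: vy ← 0.69·10.228 = 7.057
Arc 4: start y=0.000, vy=7.057 → t=1.411, apex=2.490, x_land=135.359, impact vy=-7.057
  bounce: vy ← 0.69·7.057 = 4.869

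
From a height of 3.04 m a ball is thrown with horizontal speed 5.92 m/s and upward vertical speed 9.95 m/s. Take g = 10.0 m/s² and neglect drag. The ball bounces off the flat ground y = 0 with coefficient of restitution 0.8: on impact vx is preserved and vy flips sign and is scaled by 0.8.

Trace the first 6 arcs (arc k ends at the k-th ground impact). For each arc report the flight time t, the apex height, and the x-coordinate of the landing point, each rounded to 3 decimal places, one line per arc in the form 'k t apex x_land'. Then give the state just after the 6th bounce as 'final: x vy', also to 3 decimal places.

1 2.259 7.990 13.374
2 2.023 5.114 25.348
3 1.618 3.273 34.927
4 1.294 2.095 42.590
5 1.036 1.341 48.721
6 0.828 0.858 53.625
final: 53.625 3.314

Arc 1: start y=3.040, vy=9.950 → t=2.259, apex=7.990, x_land=13.374, impact vy=-12.641
  bounce: vy ← 0.8·12.641 = 10.113
Arc 2: start y=0.000, vy=10.113 → t=2.023, apex=5.114, x_land=25.348, impact vy=-10.113
  bounce: vy ← 0.8·10.113 = 8.090
Arc 3: start y=0.000, vy=8.090 → t=1.618, apex=3.273, x_land=34.927, impact vy=-8.090
  bounce: vy ← 0.8·8.090 = 6.472
Arc 4: start y=0.000, vy=6.472 → t=1.294, apex=2.095, x_land=42.590, impact vy=-6.472
  bounce: vy ← 0.8·6.472 = 5.178
Arc 5: start y=0.000, vy=5.178 → t=1.036, apex=1.341, x_land=48.721, impact vy=-5.178
  bounce: vy ← 0.8·5.178 = 4.142
Arc 6: start y=0.000, vy=4.142 → t=0.828, apex=0.858, x_land=53.625, impact vy=-4.142
  bounce: vy ← 0.8·4.142 = 3.314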